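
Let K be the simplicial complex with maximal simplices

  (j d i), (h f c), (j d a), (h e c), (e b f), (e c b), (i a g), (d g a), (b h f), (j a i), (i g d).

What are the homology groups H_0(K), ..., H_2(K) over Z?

Take the total order a < b < c < d < e < f < g < h < i < j on the vertex set. Then K (dimension 2) consists of the simplices:

  0-simplices (10): a, b, c, d, e, f, g, h, i, j
  1-simplices (19): ad, ag, ai, aj, bc, be, bf, bh, ce, cf, ch, dg, di, dj, ef, eh, fh, gi, ij
  2-simplices (11): adg, adj, agi, aij, bce, bef, bfh, ceh, cfh, dgi, dij

Hence C_0 ≅ Z^10, C_1 ≅ Z^19, C_2 ≅ Z^11.

The boundary map ∂_1: C_1 → C_0 is given by ∂[p,q] = [q] − [p]. For instance
  ∂bh = h − b.
This gives a 10×19 integer matrix of rank 8; reducing to Smith normal form yields diagonal entries (1,1,1,1,1,1,1,1).

The boundary map ∂_2: C_2 → C_1 maps a triangle to the signed sum of its edges. For instance
  ∂adj = dj − aj + ad,
  ∂bfh = fh − bh + bf.
The 19×11 boundary matrix has rank 10 and Smith normal form diag(1,1,1,1,1,1,1,1,1,1).

Reading off H_k = ker ∂_k / im ∂_{k+1}:

  H_0: rank C_0 − rank ∂_1 = 10 − 8 = 2, and the invariant factors of ∂_1 are all 1, so H_0 ≅ Z^2.
  H_1: rank ker ∂_1 − rank ∂_2 = (19 − 8) − 10 = 1, and the invariant factors of ∂_2 are all 1, so H_1 ≅ Z.
  H_2: rank ker ∂_2 − rank ∂_3 = (11 − 10) − 0 = 1, and there is no ∂_3, so H_2 ≅ Z.

(K is a triangulation of the disjoint union of the Möbius band and the 2-sphere S^2.)

H_0 = Z^2,  H_1 = Z,  H_2 = Z.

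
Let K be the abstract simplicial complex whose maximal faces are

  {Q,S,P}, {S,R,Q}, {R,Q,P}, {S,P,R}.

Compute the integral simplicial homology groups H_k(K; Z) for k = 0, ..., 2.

H_0 = Z,  H_1 = 0,  H_2 = Z.

Fix the vertex order P < Q < R < S and write every simplex with vertices in increasing order. Then dim K = 2 and the simplices of K are:

  0-simplices (4): P, Q, R, S
  1-simplices (6): PQ, PR, PS, QR, QS, RS
  2-simplices (4): PQR, PQS, PRS, QRS

giving chain groups C_0 ≅ Z^4, C_1 ≅ Z^6, C_2 ≅ Z^4.

∂_1: C_1 → C_0 sends each edge [p,q] (with p < q) to q − p. For instance
  ∂QS = S − Q.
As a 4×6 matrix over Z this has rank 3, with invariant factors (1,1,1).

The boundary map ∂_2: C_2 → C_1 maps a triangle to the signed sum of its edges. For instance
  ∂PQS = QS − PS + PQ,
  ∂PRS = RS − PS + PR.
The 6×4 boundary matrix has rank 3 and Smith normal form diag(1,1,1).

From H_k ≅ ker(∂_k) / im(∂_{k+1}) we obtain:

  H_0: rank C_0 − rank ∂_1 = 4 − 3 = 1, and the invariant factors of ∂_1 are all 1, so H_0 = Z.
  H_1: rank ker ∂_1 − rank ∂_2 = (6 − 3) − 3 = 0, and the invariant factors of ∂_2 are all 1, so H_1 = 0.
  H_2: rank ker ∂_2 − rank ∂_3 = (4 − 3) − 0 = 1, and there is no ∂_3, so H_2 = Z.

As a check, the Euler characteristic is 4 − 6 + 4 = 2, which agrees with 1 − 0 + 1 = 2.
(K is a triangulation of the 2-sphere S^2.)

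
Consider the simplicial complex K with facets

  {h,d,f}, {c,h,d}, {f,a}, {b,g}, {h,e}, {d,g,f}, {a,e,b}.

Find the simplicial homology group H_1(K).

H_1 ≅ Z^2.

Order the vertices as a < b < c < d < e < f < g < h. Listing each simplex with vertices in this order, K has dimension 2 with simplices:

  0-simplices (8): a, b, c, d, e, f, g, h
  1-simplices (13): ab, ae, af, be, bg, cd, ch, df, dg, dh, eh, fg, fh
  2-simplices (4): abe, cdh, dfg, dfh

so the chain groups are C_0 ≅ Z^8, C_1 ≅ Z^13, C_2 ≅ Z^4.

∂_1: C_1 → C_0 is given by ∂[p,q] = [q] − [p].
The resulting 8×13 matrix has rank 7, and its Smith normal form has invariant factors (1,1,1,1,1,1,1).

∂_2: C_2 → C_1 maps a triangle to the signed sum of its edges. For instance
  ∂dfg = fg − dg + df,
  ∂cdh = dh − ch + cd.
This gives a 13×4 integer matrix of rank 4; reducing to Smith normal form yields diagonal entries (1,1,1,1).

Computing H_k = (kernel of ∂_k) / (image of ∂_{k+1}):

  H_1: rank ker ∂_1 − rank ∂_2 = (13 − 7) − 4 = 2, and the invariant factors of ∂_2 are all 1, so H_1 ≅ Z^2.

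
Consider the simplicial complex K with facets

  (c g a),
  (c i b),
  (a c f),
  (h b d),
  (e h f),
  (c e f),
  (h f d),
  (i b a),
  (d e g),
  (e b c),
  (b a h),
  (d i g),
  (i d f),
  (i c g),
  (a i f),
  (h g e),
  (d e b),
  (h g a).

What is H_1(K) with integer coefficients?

K has 9 vertices, 27 edges, 18 triangles.
rank ∂_1 = 8, rank ∂_2 = 18 ⇒ b_1 = 27 − 8 − 18 = 1; ∂_2 has invariant factor(s) [2] giving torsion. So H_1 = Z ⊕ Z/2.

H_1 ≅ Z ⊕ Z/2.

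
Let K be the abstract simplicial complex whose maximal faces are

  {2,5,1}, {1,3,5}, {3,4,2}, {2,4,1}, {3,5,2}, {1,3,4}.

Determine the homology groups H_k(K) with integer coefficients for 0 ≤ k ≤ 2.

H_0 = Z,  H_1 = 0,  H_2 = Z.

We work with the vertex ordering 1 < 2 < 3 < 4 < 5. The simplices of K, each written with vertices in increasing order, are:

  0-simplices (5): [1], [2], [3], [4], [5]
  1-simplices (9): [1,2], [1,3], [1,4], [1,5], [2,3], [2,4], [2,5], [3,4], [3,5]
  2-simplices (6): [1,2,4], [1,2,5], [1,3,4], [1,3,5], [2,3,4], [2,3,5]

Hence C_0 ≅ Z^5, C_1 ≅ Z^9, C_2 ≅ Z^6.

Boundary ∂_1: C_1 → C_0 sends each edge [p,q] (with p < q) to q − p. For instance
  ∂[1,3] = [3] − [1].
This gives a 5×9 integer matrix of rank 4; reducing to Smith normal form yields diagonal entries (1,1,1,1).

∂_2: C_2 → C_1 sends each 2-simplex [p,q,r] to [q,r] − [p,r] + [p,q]. For instance
  ∂[1,3,4] = [3,4] − [1,4] + [1,3],
  ∂[2,3,4] = [3,4] − [2,4] + [2,3].
The 9×6 boundary matrix has rank 5 and Smith normal form diag(1,1,1,1,1).

Computing H_k = (kernel of ∂_k) / (image of ∂_{k+1}):

  H_0: rank C_0 − rank ∂_1 = 5 − 4 = 1, and the invariant factors of ∂_1 are all 1, so H_0 = Z.
  H_1: rank ker ∂_1 − rank ∂_2 = (9 − 4) − 5 = 0, and the invariant factors of ∂_2 are all 1, so H_1 = 0.
  H_2: rank ker ∂_2 − rank ∂_3 = (6 − 5) − 0 = 1, and there is no ∂_3, so H_2 = Z.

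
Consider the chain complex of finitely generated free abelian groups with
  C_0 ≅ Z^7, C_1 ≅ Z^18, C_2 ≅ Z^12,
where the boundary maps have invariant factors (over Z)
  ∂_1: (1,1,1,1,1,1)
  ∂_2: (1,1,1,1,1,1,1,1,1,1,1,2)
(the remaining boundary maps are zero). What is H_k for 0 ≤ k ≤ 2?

H_0 = Z,  H_1 = Z/2Z,  H_2 = 0.

H_0: b_0 = 7 − 0 − 6 = 1; torsion from ∂_1 factors > 1: none. So H_0 = Z.
H_1: b_1 = 18 − 6 − 12 = 0; torsion from ∂_2 factors > 1: [2]. So H_1 = Z/2Z.
H_2: b_2 = 12 − 12 − 0 = 0; torsion from ∂_3 factors > 1: none. So H_2 = 0.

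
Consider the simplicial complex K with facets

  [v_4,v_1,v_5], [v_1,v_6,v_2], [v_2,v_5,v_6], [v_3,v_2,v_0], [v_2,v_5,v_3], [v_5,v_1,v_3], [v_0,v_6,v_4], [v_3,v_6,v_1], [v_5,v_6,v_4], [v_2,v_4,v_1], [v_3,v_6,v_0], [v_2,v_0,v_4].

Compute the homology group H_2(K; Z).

H_2 = 0.

Take the total order v_0 < v_1 < v_2 < v_3 < v_4 < v_5 < v_6 on the vertex set. Then K (dimension 2) consists of the simplices:

  0-simplices (7): [v_0], [v_1], [v_2], [v_3], [v_4], [v_5], [v_6]
  1-simplices (18): (18 of them)
  2-simplices (12): (12 of them)

Hence C_0 ≅ Z^7, C_1 ≅ Z^18, C_2 ≅ Z^12.

The boundary map ∂_1: C_1 → C_0 is given by ∂[p,q] = [q] − [p]. For instance
  ∂[v_4,v_6] = [v_6] − [v_4].
This gives a 7×18 integer matrix of rank 6; reducing to Smith normal form yields diagonal entries (1,1,1,1,1,1).

The boundary map ∂_2: C_2 → C_1 sends each 2-simplex [p,q,r] to [q,r] − [p,r] + [p,q]. For instance
  ∂[v_0,v_3,v_6] = [v_3,v_6] − [v_0,v_6] + [v_0,v_3],
  ∂[v_1,v_2,v_4] = [v_2,v_4] − [v_1,v_4] + [v_1,v_2].
The resulting 18×12 matrix has rank 12, and its Smith normal form has invariant factors (1,1,1,1,1,1,1,1,1,1,1,2).

Computing H_k = (kernel of ∂_k) / (image of ∂_{k+1}):

  H_2: rank ker ∂_2 − rank ∂_3 = (12 − 12) − 0 = 0, and there is no ∂_3, so H_2 ≅ 0.

(K is a triangulation of the real projective plane RP^2.)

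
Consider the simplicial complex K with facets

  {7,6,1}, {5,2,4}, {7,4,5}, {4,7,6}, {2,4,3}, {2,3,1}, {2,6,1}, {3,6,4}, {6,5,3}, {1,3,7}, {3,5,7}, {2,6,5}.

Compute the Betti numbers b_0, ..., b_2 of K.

b_0 = 1, b_1 = 0, b_2 = 0.

Take the total order 1 < 2 < 3 < 4 < 5 < 6 < 7 on the vertex set. Then K (dimension 2) consists of the simplices:

  0-simplices (7): [1], [2], [3], [4], [5], [6], [7]
  1-simplices (18): [1,2], [1,3], [1,6], [1,7], [2,3], [2,4], [2,5], [2,6], [3,4], [3,5], [3,6], [3,7], [4,5], [4,6], [4,7], [5,6], [5,7], [6,7]
  2-simplices (12): [1,2,3], [1,2,6], [1,3,7], [1,6,7], [2,3,4], [2,4,5], [2,5,6], [3,4,6], [3,5,6], [3,5,7], [4,5,7], [4,6,7]

so the chain groups are C_0 ≅ Z^7, C_1 ≅ Z^18, C_2 ≅ Z^12.

The boundary map ∂_1: C_1 → C_0 maps an edge to its endpoints' difference, ∂[p,q] = q − p.
As a 7×18 matrix over Z this has rank 6, with invariant factors (1,1,1,1,1,1).

∂_2: C_2 → C_1 sends each 2-simplex [p,q,r] to [q,r] − [p,r] + [p,q]. For instance
  ∂[1,2,6] = [2,6] − [1,6] + [1,2],
  ∂[4,5,7] = [5,7] − [4,7] + [4,5].
The resulting 18×12 matrix has rank 12, and its Smith normal form has invariant factors (1,1,1,1,1,1,1,1,1,1,1,2).

From H_k ≅ ker(∂_k) / im(∂_{k+1}) we obtain:

  H_0: rank C_0 − rank ∂_1 = 7 − 6 = 1, and the invariant factors of ∂_1 are all 1, so H_0 ≅ Z.
  H_1: rank ker ∂_1 − rank ∂_2 = (18 − 6) − 12 = 0, and ∂_2 has invariant factor 2 > 1, so H_1 ≅ Z/2.
  H_2: rank ker ∂_2 − rank ∂_3 = (12 − 12) − 0 = 0, and there is no ∂_3, so H_2 ≅ 0.

Hence the Betti numbers are b_0 = 1, b_1 = 0, b_2 = 0.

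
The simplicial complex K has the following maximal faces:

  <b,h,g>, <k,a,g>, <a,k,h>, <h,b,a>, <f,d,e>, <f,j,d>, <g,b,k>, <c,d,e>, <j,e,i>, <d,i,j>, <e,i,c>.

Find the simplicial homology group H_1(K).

H_1 = Z^2.

Fix the vertex order a < b < c < d < e < f < g < h < i < j < k and write every simplex with vertices in increasing order. Then dim K = 2 and the simplices of K are:

  0-simplices (11): a, b, c, d, e, f, g, h, i, j, k
  1-simplices (22): ab, ag, ah, ak, bg, bh, bk, cd, ce, ci, de, df, di, dj, ef, ei, ej, fj, gh, gk, hk, ij
  2-simplices (11): abh, agk, ahk, bgh, bgk, cde, cei, def, dfj, dij, eij

so the chain groups are C_0 ≅ Z^11, C_1 ≅ Z^22, C_2 ≅ Z^11.

The boundary map ∂_1: C_1 → C_0 is given by ∂[p,q] = [q] − [p].
The 11×22 boundary matrix has rank 9 and Smith normal form diag(1,1,1,1,1,1,1,1,1).

∂_2: C_2 → C_1 sends each 2-simplex [p,q,r] to [q,r] − [p,r] + [p,q]. For instance
  ∂dij = ij − dj + di,
  ∂def = ef − df + de.
The 22×11 boundary matrix has rank 11 and Smith normal form diag(1,1,1,1,1,1,1,1,1,1,1).

Reading off H_k = ker ∂_k / im ∂_{k+1}:

  H_1: rank ker ∂_1 − rank ∂_2 = (22 − 9) − 11 = 2, and the invariant factors of ∂_2 are all 1, so H_1 = Z^2.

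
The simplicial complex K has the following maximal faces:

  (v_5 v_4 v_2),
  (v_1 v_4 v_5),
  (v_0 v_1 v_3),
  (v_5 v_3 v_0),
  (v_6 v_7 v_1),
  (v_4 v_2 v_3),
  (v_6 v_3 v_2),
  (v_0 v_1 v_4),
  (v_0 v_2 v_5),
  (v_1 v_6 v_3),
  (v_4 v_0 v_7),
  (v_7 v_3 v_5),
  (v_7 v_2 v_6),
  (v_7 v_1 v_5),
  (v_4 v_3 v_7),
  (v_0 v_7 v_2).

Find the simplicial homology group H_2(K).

H_2 = Z.

K has 8 vertices, 24 edges, 16 triangles.
rank ∂_2 = 15, rank ∂_3 = 0 ⇒ b_2 = 16 − 15 − 0 = 1. So H_2 ≅ Z.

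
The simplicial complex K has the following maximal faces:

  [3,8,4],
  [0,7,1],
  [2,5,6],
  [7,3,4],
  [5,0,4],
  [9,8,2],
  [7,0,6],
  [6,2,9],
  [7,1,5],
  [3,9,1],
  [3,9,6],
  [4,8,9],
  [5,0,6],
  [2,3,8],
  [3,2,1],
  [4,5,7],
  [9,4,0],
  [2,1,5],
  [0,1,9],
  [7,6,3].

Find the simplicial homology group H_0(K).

Order the vertices as 0 < 1 < 2 < 3 < 4 < 5 < 6 < 7 < 8 < 9. Listing each simplex with vertices in this order, K has dimension 2 with simplices:

  0-simplices (10): [0], [1], [2], [3], [4], [5], [6], [7], [8], [9]
  1-simplices (30): (30 of them)
  2-simplices (20): (20 of them)

giving chain groups C_0 ≅ Z^10, C_1 ≅ Z^30, C_2 ≅ Z^20.

Boundary ∂_1: C_1 → C_0 is given by ∂[p,q] = [q] − [p]. For instance
  ∂[3,9] = [9] − [3].
The resulting 10×30 matrix has rank 9, and its Smith normal form has invariant factors (1,1,1,1,1,1,1,1,1).

∂_2: C_2 → C_1 maps a triangle to the signed sum of its edges. For instance
  ∂[2,3,8] = [3,8] − [2,8] + [2,3],
  ∂[2,8,9] = [8,9] − [2,9] + [2,8].
The 30×20 boundary matrix has rank 20 and Smith normal form diag(1,1,1,1,1,1,1,1,1,1,1,1,1,1,1,1,1,1,1,2).

Now H_k = ker ∂_k / im ∂_{k+1}, so:

  H_0: rank C_0 − rank ∂_1 = 10 − 9 = 1, and the invariant factors of ∂_1 are all 1, so H_0 ≅ Z.

H_0 = Z.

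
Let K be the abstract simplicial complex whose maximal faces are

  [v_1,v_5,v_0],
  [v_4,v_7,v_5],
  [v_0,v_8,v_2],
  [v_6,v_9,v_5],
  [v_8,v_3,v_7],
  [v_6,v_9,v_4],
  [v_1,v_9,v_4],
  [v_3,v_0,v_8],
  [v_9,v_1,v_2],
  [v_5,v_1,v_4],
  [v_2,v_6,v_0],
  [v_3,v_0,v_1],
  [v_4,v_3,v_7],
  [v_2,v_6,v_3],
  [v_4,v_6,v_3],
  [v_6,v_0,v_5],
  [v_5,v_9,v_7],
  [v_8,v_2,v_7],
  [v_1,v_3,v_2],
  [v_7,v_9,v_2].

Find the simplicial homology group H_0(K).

H_0 ≅ Z.

Take the total order v_0 < v_1 < v_2 < v_3 < v_4 < v_5 < v_6 < v_7 < v_8 < v_9 on the vertex set. Then K (dimension 2) consists of the simplices:

  0-simplices (10): [v_0], [v_1], [v_2], [v_3], [v_4], [v_5], [v_6], [v_7], [v_8], [v_9]
  1-simplices (30): (30 of them)
  2-simplices (20): (20 of them)

so the chain groups are C_0 ≅ Z^10, C_1 ≅ Z^30, C_2 ≅ Z^20.

The boundary map ∂_1: C_1 → C_0 is given by ∂[p,q] = [q] − [p]. For instance
  ∂[v_2,v_9] = [v_9] − [v_2].
The resulting 10×30 matrix has rank 9, and its Smith normal form has invariant factors (1,1,1,1,1,1,1,1,1).

The boundary map ∂_2: C_2 → C_1 sends each 2-simplex [p,q,r] to [q,r] − [p,r] + [p,q]. For instance
  ∂[v_0,v_3,v_8] = [v_3,v_8] − [v_0,v_8] + [v_0,v_3],
  ∂[v_2,v_7,v_9] = [v_7,v_9] − [v_2,v_9] + [v_2,v_7].
As a 30×20 matrix over Z this has rank 20, with invariant factors (1,1,1,1,1,1,1,1,1,1,1,1,1,1,1,1,1,1,1,2).

Now H_k = ker ∂_k / im ∂_{k+1}, so:

  H_0: rank C_0 − rank ∂_1 = 10 − 9 = 1, and the invariant factors of ∂_1 are all 1, so H_0 ≅ Z.

(K is a triangulation of the Klein bottle.)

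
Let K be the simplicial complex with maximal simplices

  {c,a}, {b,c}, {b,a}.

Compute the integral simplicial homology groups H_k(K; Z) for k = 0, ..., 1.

H_0 = Z,  H_1 = Z.

K has 3 vertices, 3 edges.
rank ∂_0 = 0, rank ∂_1 = 2 ⇒ b_0 = 3 − 0 − 2 = 1; all invariant factors of ∂_1 are 1 so no torsion. So H_0 ≅ Z.
rank ∂_1 = 2, rank ∂_2 = 0 ⇒ b_1 = 3 − 2 − 0 = 1. So H_1 ≅ Z.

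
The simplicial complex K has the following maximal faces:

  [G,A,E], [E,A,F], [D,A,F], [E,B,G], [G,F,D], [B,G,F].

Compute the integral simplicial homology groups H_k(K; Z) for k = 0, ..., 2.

Order the vertices as A < B < D < E < F < G. Listing each simplex with vertices in this order, K has dimension 2 with simplices:

  0-simplices (6): A, B, D, E, F, G
  1-simplices (12): AD, AE, AF, AG, BE, BF, BG, DF, DG, EF, EG, FG
  2-simplices (6): ADF, AEF, AEG, BEG, BFG, DFG

Hence C_0 ≅ Z^6, C_1 ≅ Z^12, C_2 ≅ Z^6.

∂_1: C_1 → C_0 is given by ∂[p,q] = [q] − [p]. For instance
  ∂AE = E − A.
As a 6×12 matrix over Z this has rank 5, with invariant factors (1,1,1,1,1).

Boundary ∂_2: C_2 → C_1 maps a triangle to the signed sum of its edges. For instance
  ∂DFG = FG − DG + DF,
  ∂BEG = EG − BG + BE.
This gives a 12×6 integer matrix of rank 6; reducing to Smith normal form yields diagonal entries (1,1,1,1,1,1).

Computing H_k = (kernel of ∂_k) / (image of ∂_{k+1}):

  H_0: rank C_0 − rank ∂_1 = 6 − 5 = 1, and the invariant factors of ∂_1 are all 1, so H_0 ≅ Z.
  H_1: rank ker ∂_1 − rank ∂_2 = (12 − 5) − 6 = 1, and the invariant factors of ∂_2 are all 1, so H_1 ≅ Z.
  H_2: rank ker ∂_2 − rank ∂_3 = (6 − 6) − 0 = 0, and there is no ∂_3, so H_2 ≅ 0.

H_0 ≅ Z,  H_1 ≅ Z,  H_2 = 0.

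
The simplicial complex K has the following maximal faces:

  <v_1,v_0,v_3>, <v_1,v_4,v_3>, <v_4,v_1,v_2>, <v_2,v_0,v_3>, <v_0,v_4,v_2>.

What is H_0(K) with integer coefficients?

We work with the vertex ordering v_0 < v_1 < v_2 < v_3 < v_4. The simplices of K, each written with vertices in increasing order, are:

  0-simplices (5): [v_0], [v_1], [v_2], [v_3], [v_4]
  1-simplices (10): [v_0,v_1], [v_0,v_2], [v_0,v_3], [v_0,v_4], [v_1,v_2], [v_1,v_3], [v_1,v_4], [v_2,v_3], [v_2,v_4], [v_3,v_4]
  2-simplices (5): [v_0,v_1,v_3], [v_0,v_2,v_3], [v_0,v_2,v_4], [v_1,v_2,v_4], [v_1,v_3,v_4]

so the chain groups are C_0 ≅ Z^5, C_1 ≅ Z^10, C_2 ≅ Z^5.

The boundary map ∂_1: C_1 → C_0 maps an edge to its endpoints' difference, ∂[p,q] = q − p. For instance
  ∂[v_0,v_2] = [v_2] − [v_0].
This gives a 5×10 integer matrix of rank 4; reducing to Smith normal form yields diagonal entries (1,1,1,1).

∂_2: C_2 → C_1 sends each 2-simplex [p,q,r] to [q,r] − [p,r] + [p,q]. For instance
  ∂[v_1,v_2,v_4] = [v_2,v_4] − [v_1,v_4] + [v_1,v_2],
  ∂[v_0,v_2,v_4] = [v_2,v_4] − [v_0,v_4] + [v_0,v_2].
The 10×5 boundary matrix has rank 5 and Smith normal form diag(1,1,1,1,1).

Now H_k = ker ∂_k / im ∂_{k+1}, so:

  H_0: rank C_0 − rank ∂_1 = 5 − 4 = 1, and the invariant factors of ∂_1 are all 1, so H_0 ≅ Z.

H_0 ≅ Z.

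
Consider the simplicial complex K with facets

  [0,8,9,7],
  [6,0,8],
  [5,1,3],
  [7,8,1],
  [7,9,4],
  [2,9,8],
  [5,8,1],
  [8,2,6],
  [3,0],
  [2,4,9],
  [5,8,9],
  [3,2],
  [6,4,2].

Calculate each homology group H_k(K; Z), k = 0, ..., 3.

We work with the vertex ordering 0 < 1 < 2 < 3 < 4 < 5 < 6 < 7 < 8 < 9. The simplices of K, each written with vertices in increasing order, are:

  0-simplices (10): [0], [1], [2], [3], [4], [5], [6], [7], [8], [9]
  1-simplices (24): (24 of them)
  2-simplices (14): [0,6,8], [0,7,8], [0,7,9], [0,8,9], [1,3,5], [1,5,8], [1,7,8], [2,4,6], [2,4,9], [2,6,8], [2,8,9], [4,7,9], [5,8,9], [7,8,9]
  3-simplices (1): [0,7,8,9]

giving chain groups C_0 ≅ Z^10, C_1 ≅ Z^24, C_2 ≅ Z^14, C_3 ≅ Z^1.

Boundary ∂_1: C_1 → C_0 maps an edge to its endpoints' difference, ∂[p,q] = q − p. For instance
  ∂[4,7] = [7] − [4].
The 10×24 boundary matrix has rank 9 and Smith normal form diag(1,1,1,1,1,1,1,1,1).

The boundary map ∂_2: C_2 → C_1 acts by ∂[p,q,r] = [q,r] − [p,r] + [p,q]. For instance
  ∂[2,4,6] = [4,6] − [2,6] + [2,4],
  ∂[1,7,8] = [7,8] − [1,8] + [1,7].
This gives a 24×14 integer matrix of rank 13; reducing to Smith normal form yields diagonal entries (1,1,1,1,1,1,1,1,1,1,1,1,1).

The boundary map ∂_3: C_3 → C_2 sends each 3-simplex σ to the alternating sum Σ_i (−1)^i (σ with its i-th vertex removed). For instance
  ∂[0,7,8,9] = [7,8,9] − [0,8,9] + [0,7,9] − [0,7,8].
This gives a 14×1 integer matrix of rank 1; reducing to Smith normal form yields diagonal entries (1).

Computing H_k = (kernel of ∂_k) / (image of ∂_{k+1}):

  H_0: rank C_0 − rank ∂_1 = 10 − 9 = 1, and the invariant factors of ∂_1 are all 1, so H_0 ≅ Z.
  H_1: rank ker ∂_1 − rank ∂_2 = (24 − 9) − 13 = 2, and the invariant factors of ∂_2 are all 1, so H_1 ≅ Z^2.
  H_2: rank ker ∂_2 − rank ∂_3 = (14 − 13) − 1 = 0, and the invariant factors of ∂_3 are all 1, so H_2 ≅ 0.
  H_3: rank ker ∂_3 − rank ∂_4 = (1 − 1) − 0 = 0, and there is no ∂_4, so H_3 ≅ 0.

As a check, the Euler characteristic is 10 − 24 + 14 − 1 = -1, which agrees with 1 − 2 + 0 − 0 = -1.

H_0 = Z,  H_1 = Z^2,  H_2 = 0,  H_3 = 0.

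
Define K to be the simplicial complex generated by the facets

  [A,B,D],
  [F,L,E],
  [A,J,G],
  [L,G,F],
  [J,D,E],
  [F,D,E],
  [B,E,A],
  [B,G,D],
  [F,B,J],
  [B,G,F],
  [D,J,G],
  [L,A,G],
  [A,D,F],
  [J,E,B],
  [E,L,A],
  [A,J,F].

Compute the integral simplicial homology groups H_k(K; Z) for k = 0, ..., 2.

Take the total order A < B < D < E < F < G < J < L on the vertex set. Then K (dimension 2) consists of the simplices:

  0-simplices (8): A, B, D, E, F, G, J, L
  1-simplices (24): AB, AD, AE, AF, AG, AJ, AL, BD, BE, BF, BG, BJ, DE, DF, DG, DJ, EF, EJ, EL, FG, FJ, FL, GJ, GL
  2-simplices (16): ABD, ABE, ADF, AEL, AFJ, AGJ, AGL, BDG, BEJ, BFG, BFJ, DEF, DEJ, DGJ, EFL, FGL

so the chain groups are C_0 ≅ Z^8, C_1 ≅ Z^24, C_2 ≅ Z^16.

The boundary map ∂_1: C_1 → C_0 is given by ∂[p,q] = [q] − [p]. For instance
  ∂EF = F − E.
The 8×24 boundary matrix has rank 7 and Smith normal form diag(1,1,1,1,1,1,1).

The boundary map ∂_2: C_2 → C_1 maps a triangle to the signed sum of its edges. For instance
  ∂ADF = DF − AF + AD,
  ∂EFL = FL − EL + EF.
As a 24×16 matrix over Z this has rank 15, with invariant factors (1,1,1,1,1,1,1,1,1,1,1,1,1,1,1).

Now H_k = ker ∂_k / im ∂_{k+1}, so:

  H_0: rank C_0 − rank ∂_1 = 8 − 7 = 1, and the invariant factors of ∂_1 are all 1, so H_0 = Z.
  H_1: rank ker ∂_1 − rank ∂_2 = (24 − 7) − 15 = 2, and the invariant factors of ∂_2 are all 1, so H_1 = Z^2.
  H_2: rank ker ∂_2 − rank ∂_3 = (16 − 15) − 0 = 1, and there is no ∂_3, so H_2 = Z.

H_0 = Z,  H_1 = Z^2,  H_2 = Z.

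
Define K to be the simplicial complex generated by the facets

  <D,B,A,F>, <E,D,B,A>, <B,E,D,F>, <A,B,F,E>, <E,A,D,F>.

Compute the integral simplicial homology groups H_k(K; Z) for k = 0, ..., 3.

H_0 = Z,  H_1 = 0,  H_2 = 0,  H_3 = Z.

Take the total order A < B < D < E < F on the vertex set. Then K (dimension 3) consists of the simplices:

  0-simplices (5): A, B, D, E, F
  1-simplices (10): AB, AD, AE, AF, BD, BE, BF, DE, DF, EF
  2-simplices (10): ABD, ABE, ABF, ADE, ADF, AEF, BDE, BDF, BEF, DEF
  3-simplices (5): ABDE, ABDF, ABEF, ADEF, BDEF

so the chain groups are C_0 ≅ Z^5, C_1 ≅ Z^10, C_2 ≅ Z^10, C_3 ≅ Z^5.

Boundary ∂_1: C_1 → C_0 is given by ∂[p,q] = [q] − [p].
As a 5×10 matrix over Z this has rank 4, with invariant factors (1,1,1,1).

Boundary ∂_2: C_2 → C_1 acts by ∂[p,q,r] = [q,r] − [p,r] + [p,q]. For instance
  ∂BDE = DE − BE + BD,
  ∂ADF = DF − AF + AD.
As a 10×10 matrix over Z this has rank 6, with invariant factors (1,1,1,1,1,1).

Boundary ∂_3: C_3 → C_2 sends each 3-simplex σ to the alternating sum Σ_i (−1)^i (σ with its i-th vertex removed). For instance
  ∂ABEF = BEF − AEF + ABF − ABE,
  ∂ABDE = BDE − ADE + ABE − ABD.
The 10×5 boundary matrix has rank 4 and Smith normal form diag(1,1,1,1).

Now H_k = ker ∂_k / im ∂_{k+1}, so:

  H_0: rank C_0 − rank ∂_1 = 5 − 4 = 1, and the invariant factors of ∂_1 are all 1, so H_0 = Z.
  H_1: rank ker ∂_1 − rank ∂_2 = (10 − 4) − 6 = 0, and the invariant factors of ∂_2 are all 1, so H_1 = 0.
  H_2: rank ker ∂_2 − rank ∂_3 = (10 − 6) − 4 = 0, and the invariant factors of ∂_3 are all 1, so H_2 = 0.
  H_3: rank ker ∂_3 − rank ∂_4 = (5 − 4) − 0 = 1, and there is no ∂_4, so H_3 = Z.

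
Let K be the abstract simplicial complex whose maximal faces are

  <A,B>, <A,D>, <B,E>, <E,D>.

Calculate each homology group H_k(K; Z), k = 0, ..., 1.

H_0 ≅ Z,  H_1 ≅ Z.

Order the vertices as A < B < D < E. Listing each simplex with vertices in this order, K has dimension 1 with simplices:

  0-simplices (4): A, B, D, E
  1-simplices (4): AB, AD, BE, DE

giving chain groups C_0 ≅ Z^4, C_1 ≅ Z^4.

The boundary map ∂_1: C_1 → C_0 sends each edge [p,q] (with p < q) to q − p. For instance
  ∂AD = D − A.
The resulting 4×4 matrix has rank 3, and its Smith normal form has invariant factors (1,1,1).

Now H_k = ker ∂_k / im ∂_{k+1}, so:

  H_0: rank C_0 − rank ∂_1 = 4 − 3 = 1, and the invariant factors of ∂_1 are all 1, so H_0 = Z.
  H_1: rank ker ∂_1 − rank ∂_2 = (4 − 3) − 0 = 1, and there is no ∂_2, so H_1 = Z.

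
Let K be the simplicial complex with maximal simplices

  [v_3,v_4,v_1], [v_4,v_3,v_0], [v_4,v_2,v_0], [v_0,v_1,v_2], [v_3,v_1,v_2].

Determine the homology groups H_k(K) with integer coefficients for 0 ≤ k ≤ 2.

H_0 ≅ Z,  H_1 ≅ Z,  H_2 = 0.

Take the total order v_0 < v_1 < v_2 < v_3 < v_4 on the vertex set. Then K (dimension 2) consists of the simplices:

  0-simplices (5): [v_0], [v_1], [v_2], [v_3], [v_4]
  1-simplices (10): [v_0,v_1], [v_0,v_2], [v_0,v_3], [v_0,v_4], [v_1,v_2], [v_1,v_3], [v_1,v_4], [v_2,v_3], [v_2,v_4], [v_3,v_4]
  2-simplices (5): [v_0,v_1,v_2], [v_0,v_2,v_4], [v_0,v_3,v_4], [v_1,v_2,v_3], [v_1,v_3,v_4]

giving chain groups C_0 ≅ Z^5, C_1 ≅ Z^10, C_2 ≅ Z^5.

∂_1: C_1 → C_0 sends each edge [p,q] (with p < q) to q − p. For instance
  ∂[v_0,v_4] = [v_4] − [v_0].
The 5×10 boundary matrix has rank 4 and Smith normal form diag(1,1,1,1).

Boundary ∂_2: C_2 → C_1 sends each 2-simplex [p,q,r] to [q,r] − [p,r] + [p,q]. For instance
  ∂[v_0,v_1,v_2] = [v_1,v_2] − [v_0,v_2] + [v_0,v_1],
  ∂[v_1,v_3,v_4] = [v_3,v_4] − [v_1,v_4] + [v_1,v_3].
This gives a 10×5 integer matrix of rank 5; reducing to Smith normal form yields diagonal entries (1,1,1,1,1).

Computing H_k = (kernel of ∂_k) / (image of ∂_{k+1}):

  H_0: rank C_0 − rank ∂_1 = 5 − 4 = 1, and the invariant factors of ∂_1 are all 1, so H_0 = Z.
  H_1: rank ker ∂_1 − rank ∂_2 = (10 − 4) − 5 = 1, and the invariant factors of ∂_2 are all 1, so H_1 = Z.
  H_2: rank ker ∂_2 − rank ∂_3 = (5 − 5) − 0 = 0, and there is no ∂_3, so H_2 = 0.

As a check, the Euler characteristic is 5 − 10 + 5 = 0, which agrees with 1 − 1 + 0 = 0.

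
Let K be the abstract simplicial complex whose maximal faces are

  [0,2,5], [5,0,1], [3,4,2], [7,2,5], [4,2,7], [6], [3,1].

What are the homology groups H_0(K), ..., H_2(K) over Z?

H_0 = Z^2,  H_1 = Z,  H_2 = 0.

K has 8 vertices, 12 edges, 5 triangles.
rank ∂_0 = 0, rank ∂_1 = 6 ⇒ b_0 = 8 − 0 − 6 = 2; all invariant factors of ∂_1 are 1 so no torsion. So H_0 = Z^2.
rank ∂_1 = 6, rank ∂_2 = 5 ⇒ b_1 = 12 − 6 − 5 = 1; all invariant factors of ∂_2 are 1 so no torsion. So H_1 = Z.
rank ∂_2 = 5, rank ∂_3 = 0 ⇒ b_2 = 5 − 5 − 0 = 0. So H_2 = 0.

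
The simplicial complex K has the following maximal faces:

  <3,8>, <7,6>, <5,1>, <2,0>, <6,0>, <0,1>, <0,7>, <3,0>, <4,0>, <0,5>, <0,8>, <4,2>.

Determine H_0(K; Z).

Fix the vertex order 0 < 1 < 2 < 3 < 4 < 5 < 6 < 7 < 8 and write every simplex with vertices in increasing order. Then dim K = 1 and the simplices of K are:

  0-simplices (9): [0], [1], [2], [3], [4], [5], [6], [7], [8]
  1-simplices (12): [0,1], [0,2], [0,3], [0,4], [0,5], [0,6], [0,7], [0,8], [1,5], [2,4], [3,8], [6,7]

so the chain groups are C_0 ≅ Z^9, C_1 ≅ Z^12.

∂_1: C_1 → C_0 is given by ∂[p,q] = [q] − [p].
The resulting 9×12 matrix has rank 8, and its Smith normal form has invariant factors (1,1,1,1,1,1,1,1).

Now H_k = ker ∂_k / im ∂_{k+1}, so:

  H_0: rank C_0 − rank ∂_1 = 9 − 8 = 1, and the invariant factors of ∂_1 are all 1, so H_0 = Z.

(K is a triangulation of a wedge of 4 circles.)

H_0 ≅ Z.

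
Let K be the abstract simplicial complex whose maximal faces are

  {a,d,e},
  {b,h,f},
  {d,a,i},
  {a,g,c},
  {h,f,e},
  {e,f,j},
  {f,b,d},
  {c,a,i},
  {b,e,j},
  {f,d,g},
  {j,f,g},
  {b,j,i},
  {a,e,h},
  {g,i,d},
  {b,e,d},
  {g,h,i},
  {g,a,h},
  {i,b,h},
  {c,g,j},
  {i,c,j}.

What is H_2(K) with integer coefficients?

Order the vertices as a < b < c < d < e < f < g < h < i < j. Listing each simplex with vertices in this order, K has dimension 2 with simplices:

  0-simplices (10): a, b, c, d, e, f, g, h, i, j
  1-simplices (30): ac, ad, ae, ag, ah, ai, bd, be, bf, bh, bi, bj, cg, ci, cj, de, df, dg, di, ef, eh, ej, fg, fh, fj, gh, gi, gj, hi, ij
  2-simplices (20): acg, aci, ade, adi, aeh, agh, bde, bdf, bej, bfh, bhi, bij, cgj, cij, dfg, dgi, efh, efj, fgj, ghi

so the chain groups are C_0 ≅ Z^10, C_1 ≅ Z^30, C_2 ≅ Z^20.

∂_1: C_1 → C_0 maps an edge to its endpoints' difference, ∂[p,q] = q − p.
The 10×30 boundary matrix has rank 9 and Smith normal form diag(1,1,1,1,1,1,1,1,1).

∂_2: C_2 → C_1 acts by ∂[p,q,r] = [q,r] − [p,r] + [p,q]. For instance
  ∂efj = fj − ej + ef,
  ∂acg = cg − ag + ac.
The 30×20 boundary matrix has rank 20 and Smith normal form diag(1,1,1,1,1,1,1,1,1,1,1,1,1,1,1,1,1,1,1,2).

Reading off H_k = ker ∂_k / im ∂_{k+1}:

  H_2: rank ker ∂_2 − rank ∂_3 = (20 − 20) − 0 = 0, and there is no ∂_3, so H_2 = 0.

H_2 = 0.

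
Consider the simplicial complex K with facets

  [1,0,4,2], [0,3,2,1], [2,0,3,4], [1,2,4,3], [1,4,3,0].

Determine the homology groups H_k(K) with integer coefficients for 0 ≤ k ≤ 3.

Fix the vertex order 0 < 1 < 2 < 3 < 4 and write every simplex with vertices in increasing order. Then dim K = 3 and the simplices of K are:

  0-simplices (5): [0], [1], [2], [3], [4]
  1-simplices (10): [0,1], [0,2], [0,3], [0,4], [1,2], [1,3], [1,4], [2,3], [2,4], [3,4]
  2-simplices (10): [0,1,2], [0,1,3], [0,1,4], [0,2,3], [0,2,4], [0,3,4], [1,2,3], [1,2,4], [1,3,4], [2,3,4]
  3-simplices (5): [0,1,2,3], [0,1,2,4], [0,1,3,4], [0,2,3,4], [1,2,3,4]

giving chain groups C_0 ≅ Z^5, C_1 ≅ Z^10, C_2 ≅ Z^10, C_3 ≅ Z^5.

Boundary ∂_1: C_1 → C_0 maps an edge to its endpoints' difference, ∂[p,q] = q − p.
The 5×10 boundary matrix has rank 4 and Smith normal form diag(1,1,1,1).

The boundary map ∂_2: C_2 → C_1 maps a triangle to the signed sum of its edges. For instance
  ∂[0,2,4] = [2,4] − [0,4] + [0,2],
  ∂[0,1,3] = [1,3] − [0,3] + [0,1].
The 10×10 boundary matrix has rank 6 and Smith normal form diag(1,1,1,1,1,1).

∂_3: C_3 → C_2 sends each 3-simplex σ to the alternating sum Σ_i (−1)^i (σ with its i-th vertex removed). For instance
  ∂[0,1,2,3] = [1,2,3] − [0,2,3] + [0,1,3] − [0,1,2],
  ∂[0,2,3,4] = [2,3,4] − [0,3,4] + [0,2,4] − [0,2,3].
As a 10×5 matrix over Z this has rank 4, with invariant factors (1,1,1,1).

Computing H_k = (kernel of ∂_k) / (image of ∂_{k+1}):

  H_0: rank C_0 − rank ∂_1 = 5 − 4 = 1, and the invariant factors of ∂_1 are all 1, so H_0 = Z.
  H_1: rank ker ∂_1 − rank ∂_2 = (10 − 4) − 6 = 0, and the invariant factors of ∂_2 are all 1, so H_1 = 0.
  H_2: rank ker ∂_2 − rank ∂_3 = (10 − 6) − 4 = 0, and the invariant factors of ∂_3 are all 1, so H_2 = 0.
  H_3: rank ker ∂_3 − rank ∂_4 = (5 − 4) − 0 = 1, and there is no ∂_4, so H_3 = Z.

As a check, the Euler characteristic is 5 − 10 + 10 − 5 = 0, which agrees with 1 − 0 + 0 − 1 = 0.

H_0 = Z,  H_1 = 0,  H_2 = 0,  H_3 = Z.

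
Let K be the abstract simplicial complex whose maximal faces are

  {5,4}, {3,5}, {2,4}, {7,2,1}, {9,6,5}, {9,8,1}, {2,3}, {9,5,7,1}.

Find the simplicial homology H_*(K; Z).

H_0 ≅ Z,  H_1 ≅ Z^2,  H_2 = 0,  H_3 = 0.

Take the total order 1 < 2 < 3 < 4 < 5 < 6 < 7 < 8 < 9 on the vertex set. Then K (dimension 3) consists of the simplices:

  0-simplices (9): [1], [2], [3], [4], [5], [6], [7], [8], [9]
  1-simplices (16): [1,2], [1,5], [1,7], [1,8], [1,9], [2,3], [2,4], [2,7], [3,5], [4,5], [5,6], [5,7], [5,9], [6,9], [7,9], [8,9]
  2-simplices (7): [1,2,7], [1,5,7], [1,5,9], [1,7,9], [1,8,9], [5,6,9], [5,7,9]
  3-simplices (1): [1,5,7,9]

so the chain groups are C_0 ≅ Z^9, C_1 ≅ Z^16, C_2 ≅ Z^7, C_3 ≅ Z^1.

Boundary ∂_1: C_1 → C_0 maps an edge to its endpoints' difference, ∂[p,q] = q − p. For instance
  ∂[1,2] = [2] − [1].
This gives a 9×16 integer matrix of rank 8; reducing to Smith normal form yields diagonal entries (1,1,1,1,1,1,1,1).

The boundary map ∂_2: C_2 → C_1 acts by ∂[p,q,r] = [q,r] − [p,r] + [p,q]. For instance
  ∂[5,6,9] = [6,9] − [5,9] + [5,6],
  ∂[1,8,9] = [8,9] − [1,9] + [1,8].
The 16×7 boundary matrix has rank 6 and Smith normal form diag(1,1,1,1,1,1).

Boundary ∂_3: C_3 → C_2 sends each 3-simplex σ to the alternating sum Σ_i (−1)^i (σ with its i-th vertex removed). For instance
  ∂[1,5,7,9] = [5,7,9] − [1,7,9] + [1,5,9] − [1,5,7].
The 7×1 boundary matrix has rank 1 and Smith normal form diag(1).

Computing H_k = (kernel of ∂_k) / (image of ∂_{k+1}):

  H_0: rank C_0 − rank ∂_1 = 9 − 8 = 1, and the invariant factors of ∂_1 are all 1, so H_0 = Z.
  H_1: rank ker ∂_1 − rank ∂_2 = (16 − 8) − 6 = 2, and the invariant factors of ∂_2 are all 1, so H_1 = Z^2.
  H_2: rank ker ∂_2 − rank ∂_3 = (7 − 6) − 1 = 0, and the invariant factors of ∂_3 are all 1, so H_2 = 0.
  H_3: rank ker ∂_3 − rank ∂_4 = (1 − 1) − 0 = 0, and there is no ∂_4, so H_3 = 0.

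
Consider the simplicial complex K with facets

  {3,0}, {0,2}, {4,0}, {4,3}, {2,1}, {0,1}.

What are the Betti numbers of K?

Fix the vertex order 0 < 1 < 2 < 3 < 4 and write every simplex with vertices in increasing order. Then dim K = 1 and the simplices of K are:

  0-simplices (5): [0], [1], [2], [3], [4]
  1-simplices (6): [0,1], [0,2], [0,3], [0,4], [1,2], [3,4]

giving chain groups C_0 ≅ Z^5, C_1 ≅ Z^6.

The boundary map ∂_1: C_1 → C_0 is given by ∂[p,q] = [q] − [p].
This gives a 5×6 integer matrix of rank 4; reducing to Smith normal form yields diagonal entries (1,1,1,1).

From H_k ≅ ker(∂_k) / im(∂_{k+1}) we obtain:

  H_0: rank C_0 − rank ∂_1 = 5 − 4 = 1, and the invariant factors of ∂_1 are all 1, so H_0 = Z.
  H_1: rank ker ∂_1 − rank ∂_2 = (6 − 4) − 0 = 2, and there is no ∂_2, so H_1 = Z^2.

As a check, the Euler characteristic is 5 − 6 = -1, which agrees with 1 − 2 = -1.

Hence the Betti numbers are b_0 = 1, b_1 = 2.

b_0 = 1, b_1 = 2.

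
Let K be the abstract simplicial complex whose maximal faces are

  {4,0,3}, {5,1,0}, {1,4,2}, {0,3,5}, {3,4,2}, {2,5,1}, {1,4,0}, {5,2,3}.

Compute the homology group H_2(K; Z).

H_2 = Z.

Order the vertices as 0 < 1 < 2 < 3 < 4 < 5. Listing each simplex with vertices in this order, K has dimension 2 with simplices:

  0-simplices (6): [0], [1], [2], [3], [4], [5]
  1-simplices (12): [0,1], [0,3], [0,4], [0,5], [1,2], [1,4], [1,5], [2,3], [2,4], [2,5], [3,4], [3,5]
  2-simplices (8): [0,1,4], [0,1,5], [0,3,4], [0,3,5], [1,2,4], [1,2,5], [2,3,4], [2,3,5]

so the chain groups are C_0 ≅ Z^6, C_1 ≅ Z^12, C_2 ≅ Z^8.

The boundary map ∂_1: C_1 → C_0 maps an edge to its endpoints' difference, ∂[p,q] = q − p. For instance
  ∂[2,5] = [5] − [2].
The resulting 6×12 matrix has rank 5, and its Smith normal form has invariant factors (1,1,1,1,1).

The boundary map ∂_2: C_2 → C_1 acts by ∂[p,q,r] = [q,r] − [p,r] + [p,q]. For instance
  ∂[1,2,4] = [2,4] − [1,4] + [1,2],
  ∂[2,3,5] = [3,5] − [2,5] + [2,3].
The resulting 12×8 matrix has rank 7, and its Smith normal form has invariant factors (1,1,1,1,1,1,1).

Now H_k = ker ∂_k / im ∂_{k+1}, so:

  H_2: rank ker ∂_2 − rank ∂_3 = (8 − 7) − 0 = 1, and there is no ∂_3, so H_2 ≅ Z.

(K is a triangulation of the 2-sphere S^2.)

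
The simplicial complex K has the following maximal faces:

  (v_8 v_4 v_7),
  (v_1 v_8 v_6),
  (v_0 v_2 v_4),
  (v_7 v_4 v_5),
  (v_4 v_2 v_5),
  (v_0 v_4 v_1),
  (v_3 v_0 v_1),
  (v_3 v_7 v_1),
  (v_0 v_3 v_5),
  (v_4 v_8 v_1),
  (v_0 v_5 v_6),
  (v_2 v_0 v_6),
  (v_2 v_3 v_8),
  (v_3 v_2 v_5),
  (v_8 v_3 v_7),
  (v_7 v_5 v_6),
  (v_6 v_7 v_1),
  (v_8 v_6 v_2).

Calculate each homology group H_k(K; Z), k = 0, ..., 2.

Order the vertices as v_0 < v_1 < v_2 < v_3 < v_4 < v_5 < v_6 < v_7 < v_8. Listing each simplex with vertices in this order, K has dimension 2 with simplices:

  0-simplices (9): [v_0], [v_1], [v_2], [v_3], [v_4], [v_5], [v_6], [v_7], [v_8]
  1-simplices (27): (27 of them)
  2-simplices (18): (18 of them)

giving chain groups C_0 ≅ Z^9, C_1 ≅ Z^27, C_2 ≅ Z^18.

The boundary map ∂_1: C_1 → C_0 is given by ∂[p,q] = [q] − [p]. For instance
  ∂[v_0,v_1] = [v_1] − [v_0].
The resulting 9×27 matrix has rank 8, and its Smith normal form has invariant factors (1,1,1,1,1,1,1,1).

Boundary ∂_2: C_2 → C_1 maps a triangle to the signed sum of its edges. For instance
  ∂[v_0,v_1,v_3] = [v_1,v_3] − [v_0,v_3] + [v_0,v_1],
  ∂[v_1,v_3,v_7] = [v_3,v_7] − [v_1,v_7] + [v_1,v_3].
The resulting 27×18 matrix has rank 18, and its Smith normal form has invariant factors (1,1,1,1,1,1,1,1,1,1,1,1,1,1,1,1,1,2).

Computing H_k = (kernel of ∂_k) / (image of ∂_{k+1}):

  H_0: rank C_0 − rank ∂_1 = 9 − 8 = 1, and the invariant factors of ∂_1 are all 1, so H_0 = Z.
  H_1: rank ker ∂_1 − rank ∂_2 = (27 − 8) − 18 = 1, and ∂_2 has invariant factor 2 > 1, so H_1 = Z ⊕ Z/2.
  H_2: rank ker ∂_2 − rank ∂_3 = (18 − 18) − 0 = 0, and there is no ∂_3, so H_2 = 0.

H_0 = Z,  H_1 = Z ⊕ Z/2,  H_2 = 0.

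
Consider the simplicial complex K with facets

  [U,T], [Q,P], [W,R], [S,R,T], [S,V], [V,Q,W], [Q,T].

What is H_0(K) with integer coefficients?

H_0 ≅ Z.

Fix the vertex order P < Q < R < S < T < U < V < W and write every simplex with vertices in increasing order. Then dim K = 2 and the simplices of K are:

  0-simplices (8): P, Q, R, S, T, U, V, W
  1-simplices (11): PQ, QT, QV, QW, RS, RT, RW, ST, SV, TU, VW
  2-simplices (2): QVW, RST

giving chain groups C_0 ≅ Z^8, C_1 ≅ Z^11, C_2 ≅ Z^2.

The boundary map ∂_1: C_1 → C_0 maps an edge to its endpoints' difference, ∂[p,q] = q − p. For instance
  ∂PQ = Q − P.
This gives a 8×11 integer matrix of rank 7; reducing to Smith normal form yields diagonal entries (1,1,1,1,1,1,1).

The boundary map ∂_2: C_2 → C_1 acts by ∂[p,q,r] = [q,r] − [p,r] + [p,q]. For instance
  ∂RST = ST − RT + RS,
  ∂QVW = VW − QW + QV.
The 11×2 boundary matrix has rank 2 and Smith normal form diag(1,1).

Computing H_k = (kernel of ∂_k) / (image of ∂_{k+1}):

  H_0: rank C_0 − rank ∂_1 = 8 − 7 = 1, and the invariant factors of ∂_1 are all 1, so H_0 = Z.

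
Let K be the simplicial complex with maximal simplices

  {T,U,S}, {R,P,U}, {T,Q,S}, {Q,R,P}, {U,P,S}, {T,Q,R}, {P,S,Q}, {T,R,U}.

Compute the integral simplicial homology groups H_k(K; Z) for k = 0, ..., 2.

H_0 ≅ Z,  H_1 = 0,  H_2 ≅ Z.

Take the total order P < Q < R < S < T < U on the vertex set. Then K (dimension 2) consists of the simplices:

  0-simplices (6): P, Q, R, S, T, U
  1-simplices (12): PQ, PR, PS, PU, QR, QS, QT, RT, RU, ST, SU, TU
  2-simplices (8): PQR, PQS, PRU, PSU, QRT, QST, RTU, STU

giving chain groups C_0 ≅ Z^6, C_1 ≅ Z^12, C_2 ≅ Z^8.

The boundary map ∂_1: C_1 → C_0 maps an edge to its endpoints' difference, ∂[p,q] = q − p. For instance
  ∂PQ = Q − P.
This gives a 6×12 integer matrix of rank 5; reducing to Smith normal form yields diagonal entries (1,1,1,1,1).

∂_2: C_2 → C_1 acts by ∂[p,q,r] = [q,r] − [p,r] + [p,q]. For instance
  ∂PQS = QS − PS + PQ,
  ∂PSU = SU − PU + PS.
This gives a 12×8 integer matrix of rank 7; reducing to Smith normal form yields diagonal entries (1,1,1,1,1,1,1).

Reading off H_k = ker ∂_k / im ∂_{k+1}:

  H_0: rank C_0 − rank ∂_1 = 6 − 5 = 1, and the invariant factors of ∂_1 are all 1, so H_0 = Z.
  H_1: rank ker ∂_1 − rank ∂_2 = (12 − 5) − 7 = 0, and the invariant factors of ∂_2 are all 1, so H_1 = 0.
  H_2: rank ker ∂_2 − rank ∂_3 = (8 − 7) − 0 = 1, and there is no ∂_3, so H_2 = Z.

As a check, the Euler characteristic is 6 − 12 + 8 = 2, which agrees with 1 − 0 + 1 = 2.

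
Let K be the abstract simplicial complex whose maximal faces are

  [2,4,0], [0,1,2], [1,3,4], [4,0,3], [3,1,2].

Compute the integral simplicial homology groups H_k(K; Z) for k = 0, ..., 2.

We work with the vertex ordering 0 < 1 < 2 < 3 < 4. The simplices of K, each written with vertices in increasing order, are:

  0-simplices (5): [0], [1], [2], [3], [4]
  1-simplices (10): [0,1], [0,2], [0,3], [0,4], [1,2], [1,3], [1,4], [2,3], [2,4], [3,4]
  2-simplices (5): [0,1,2], [0,2,4], [0,3,4], [1,2,3], [1,3,4]

so the chain groups are C_0 ≅ Z^5, C_1 ≅ Z^10, C_2 ≅ Z^5.

Boundary ∂_1: C_1 → C_0 is given by ∂[p,q] = [q] − [p].
As a 5×10 matrix over Z this has rank 4, with invariant factors (1,1,1,1).

The boundary map ∂_2: C_2 → C_1 maps a triangle to the signed sum of its edges. For instance
  ∂[0,1,2] = [1,2] − [0,2] + [0,1],
  ∂[1,3,4] = [3,4] − [1,4] + [1,3].
The 10×5 boundary matrix has rank 5 and Smith normal form diag(1,1,1,1,1).

From H_k ≅ ker(∂_k) / im(∂_{k+1}) we obtain:

  H_0: rank C_0 − rank ∂_1 = 5 − 4 = 1, and the invariant factors of ∂_1 are all 1, so H_0 = Z.
  H_1: rank ker ∂_1 − rank ∂_2 = (10 − 4) − 5 = 1, and the invariant factors of ∂_2 are all 1, so H_1 = Z.
  H_2: rank ker ∂_2 − rank ∂_3 = (5 − 5) − 0 = 0, and there is no ∂_3, so H_2 = 0.

As a check, the Euler characteristic is 5 − 10 + 5 = 0, which agrees with 1 − 1 + 0 = 0.

H_0 ≅ Z,  H_1 ≅ Z,  H_2 = 0.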